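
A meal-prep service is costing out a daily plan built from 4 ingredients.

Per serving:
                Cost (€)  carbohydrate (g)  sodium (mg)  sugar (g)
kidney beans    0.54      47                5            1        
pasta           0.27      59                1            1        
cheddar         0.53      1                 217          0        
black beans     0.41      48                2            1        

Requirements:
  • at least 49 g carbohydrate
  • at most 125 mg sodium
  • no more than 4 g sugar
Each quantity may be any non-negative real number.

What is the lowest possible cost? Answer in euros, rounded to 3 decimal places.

€0.224

Let x1 = servings of kidney beans, x2 = servings of pasta, x3 = servings of cheddar, x4 = servings of black beans.
min 0.54x1 + 0.27x2 + 0.53x3 + 0.41x4 subject to:
  47x1 + 59x2 + 1x3 + 48x4 ≥ 49   (carbohydrate)
  5x1 + 1x2 + 217x3 + 2x4 ≤ 125   (sodium)
  1x1 + 1x2 + 1x4 ≤ 4   (sugar)
  x1, x2, x3, x4 ≥ 0.
The cheapest feasible vertex uses only pasta; kidney beans, cheddar, black beans are not used. There the carbohydrate constraint is tight.
Optimal quantities: pasta = 0.8305 servings.
Objective = 0.27·0.8305 = 0.22424.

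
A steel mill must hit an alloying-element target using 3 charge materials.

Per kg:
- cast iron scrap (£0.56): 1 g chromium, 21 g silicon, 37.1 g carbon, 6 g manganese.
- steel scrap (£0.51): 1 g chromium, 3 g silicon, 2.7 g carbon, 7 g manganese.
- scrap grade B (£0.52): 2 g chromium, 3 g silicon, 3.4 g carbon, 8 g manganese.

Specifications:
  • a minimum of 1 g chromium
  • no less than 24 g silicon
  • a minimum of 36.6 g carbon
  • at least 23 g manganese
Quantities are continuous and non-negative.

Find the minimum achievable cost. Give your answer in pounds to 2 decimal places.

Set it up as a linear program. Let x1 = kg of cast iron scrap, x2 = kg of steel scrap, x3 = kg of scrap grade B.
Minimize 0.56x1 + 0.51x2 + 0.52x3 with:
  1x1 + 1x2 + 2x3 ≥ 1   (chromium)
  21x1 + 3x2 + 3x3 ≥ 24   (silicon)
  37.1x1 + 2.7x2 + 3.4x3 ≥ 36.6   (carbon)
  6x1 + 7x2 + 8x3 ≥ 23   (manganese)
  x1, x2, x3 ≥ 0.
At the optimum only cast iron scrap, scrap grade B are positive (steel scrap = 0). There the silicon and manganese constraints are tight.
Solving gives x1 = 0.82, x3 = 2.26.
Cost = 0.56·0.82 + 0.52·2.26 = 1.6344.

£1.63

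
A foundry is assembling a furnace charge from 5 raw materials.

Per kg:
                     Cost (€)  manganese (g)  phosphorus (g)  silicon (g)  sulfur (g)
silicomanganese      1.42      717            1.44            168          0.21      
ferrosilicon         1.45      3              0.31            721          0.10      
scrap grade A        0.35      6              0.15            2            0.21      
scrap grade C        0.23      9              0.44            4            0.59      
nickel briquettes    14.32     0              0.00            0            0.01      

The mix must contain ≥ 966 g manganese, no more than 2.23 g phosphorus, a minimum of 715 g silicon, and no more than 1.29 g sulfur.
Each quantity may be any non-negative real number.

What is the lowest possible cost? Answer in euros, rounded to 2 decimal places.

Let x1 = kg of silicomanganese, x2 = kg of ferrosilicon, x3 = kg of scrap grade A, x4 = kg of scrap grade C, x5 = kg of nickel briquettes.
min 1.42x1 + 1.45x2 + 0.35x3 + 0.23x4 + 14.32x5 with:
  717x1 + 3x2 + 6x3 + 9x4 ≥ 966   (manganese)
  1.44x1 + 0.31x2 + 0.15x3 + 0.44x4 ≤ 2.23   (phosphorus)
  168x1 + 721x2 + 2x3 + 4x4 ≥ 715   (silicon)
  0.21x1 + 0.1x2 + 0.21x3 + 0.59x4 + 0.01x5 ≤ 1.29   (sulfur)
  x1, x2, x3, x4, x5 ≥ 0.
The minimum-cost mix takes nothing from scrap grade A, scrap grade C, nickel briquettes — only silicomanganese, ferrosilicon. The manganese and silicon requirements are met with equality.
Solving gives x1 = 1.344, x2 = 0.6784.
Hence cost = 1.42·1.344 + 1.45·0.6784 = €2.8922.

€2.89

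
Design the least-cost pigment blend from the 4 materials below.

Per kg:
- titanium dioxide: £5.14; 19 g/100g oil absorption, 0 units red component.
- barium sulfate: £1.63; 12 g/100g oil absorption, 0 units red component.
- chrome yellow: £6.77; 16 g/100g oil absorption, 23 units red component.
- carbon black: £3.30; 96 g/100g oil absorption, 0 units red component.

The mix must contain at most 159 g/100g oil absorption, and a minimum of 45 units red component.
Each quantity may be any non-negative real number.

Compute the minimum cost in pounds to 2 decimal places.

£13.25

Set it up as a linear program. Let x1 = kg of titanium dioxide, x2 = kg of barium sulfate, x3 = kg of chrome yellow, x4 = kg of carbon black.
Minimise 5.14x1 + 1.63x2 + 6.77x3 + 3.3x4 s.t.:
  19x1 + 12x2 + 16x3 + 96x4 ≤ 159   (oil absorption)
  23x3 ≥ 45   (red component)
  x1, x2, x3, x4 ≥ 0.
At the optimum only chrome yellow is positive (titanium dioxide, barium sulfate, carbon black = 0). There the red component constraint is tight.
Optimal quantities: chrome yellow = 1.957 kg.
Total cost: 6.77·1.957 = 13.2489.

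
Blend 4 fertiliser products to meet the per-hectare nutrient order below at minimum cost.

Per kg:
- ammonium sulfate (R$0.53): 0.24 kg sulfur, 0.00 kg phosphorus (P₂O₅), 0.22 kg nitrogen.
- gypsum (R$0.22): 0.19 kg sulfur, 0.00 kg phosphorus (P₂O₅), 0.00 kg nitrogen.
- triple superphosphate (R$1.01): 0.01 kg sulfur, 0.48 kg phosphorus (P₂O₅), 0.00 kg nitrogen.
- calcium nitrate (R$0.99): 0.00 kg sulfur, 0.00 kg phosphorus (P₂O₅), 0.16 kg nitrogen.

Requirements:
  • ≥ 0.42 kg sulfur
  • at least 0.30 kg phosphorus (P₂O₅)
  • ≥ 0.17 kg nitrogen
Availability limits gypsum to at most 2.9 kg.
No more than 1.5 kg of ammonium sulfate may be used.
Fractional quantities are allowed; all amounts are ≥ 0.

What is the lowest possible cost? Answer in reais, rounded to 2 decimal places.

Set it up as a linear program. Let x1 = kg of ammonium sulfate, x2 = kg of gypsum, x3 = kg of triple superphosphate, x4 = kg of calcium nitrate.
Minimise 0.53x1 + 0.22x2 + 1.01x3 + 0.99x4 s.t.:
  0.24x1 + 0.19x2 + 0.01x3 ≥ 0.42   (sulfur)
  0.48x3 ≥ 0.3   (phosphorus (P₂O₅))
  0.22x1 + 0.16x4 ≥ 0.17   (nitrogen)
  x2 ≤ 2.9
  x1 ≤ 1.5
  x1, x2, x3, x4 ≥ 0.
The optimal basis is {ammonium sulfate, gypsum, triple superphosphate}; calcium nitrate drops out. The sulfur, phosphorus (P₂O₅), nitrogen requirements are met with equality.
So ammonium sulfate = 0.7727 kg, gypsum = 1.202 kg, triple superphosphate = 0.625 kg.
Cost = 0.53·0.7727 + 0.22·1.202 + 1.01·0.625 = 1.3052.

R$1.31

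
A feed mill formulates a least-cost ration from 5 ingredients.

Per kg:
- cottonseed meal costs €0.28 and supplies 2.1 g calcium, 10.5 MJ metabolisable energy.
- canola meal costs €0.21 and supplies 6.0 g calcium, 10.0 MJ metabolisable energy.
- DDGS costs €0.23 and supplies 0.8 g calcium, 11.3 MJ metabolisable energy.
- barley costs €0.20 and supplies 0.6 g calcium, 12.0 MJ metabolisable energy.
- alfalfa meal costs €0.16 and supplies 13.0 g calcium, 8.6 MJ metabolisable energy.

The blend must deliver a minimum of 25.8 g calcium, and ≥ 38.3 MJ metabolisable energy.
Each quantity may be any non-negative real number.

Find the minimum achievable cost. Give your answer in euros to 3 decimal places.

€0.670

Let x1 = kg of cottonseed meal, x2 = kg of canola meal, x3 = kg of DDGS, x4 = kg of barley, x5 = kg of alfalfa meal.
Minimize 0.28x1 + 0.21x2 + 0.23x3 + 0.2x4 + 0.16x5 with:
  2.1x1 + 6x2 + 0.8x3 + 0.6x4 + 13x5 ≥ 25.8   (calcium)
  10.5x1 + 10x2 + 11.3x3 + 12x4 + 8.6x5 ≥ 38.3   (metabolisable energy)
  x1, x2, x3, x4, x5 ≥ 0.
At the optimum only barley, alfalfa meal are positive (cottonseed meal, canola meal, DDGS = 0). There the calcium and metabolisable energy constraints are tight.
That vertex is x4 = 1.83, x5 = 1.9.
Objective = 0.2·1.83 + 0.16·1.9 = 0.67000.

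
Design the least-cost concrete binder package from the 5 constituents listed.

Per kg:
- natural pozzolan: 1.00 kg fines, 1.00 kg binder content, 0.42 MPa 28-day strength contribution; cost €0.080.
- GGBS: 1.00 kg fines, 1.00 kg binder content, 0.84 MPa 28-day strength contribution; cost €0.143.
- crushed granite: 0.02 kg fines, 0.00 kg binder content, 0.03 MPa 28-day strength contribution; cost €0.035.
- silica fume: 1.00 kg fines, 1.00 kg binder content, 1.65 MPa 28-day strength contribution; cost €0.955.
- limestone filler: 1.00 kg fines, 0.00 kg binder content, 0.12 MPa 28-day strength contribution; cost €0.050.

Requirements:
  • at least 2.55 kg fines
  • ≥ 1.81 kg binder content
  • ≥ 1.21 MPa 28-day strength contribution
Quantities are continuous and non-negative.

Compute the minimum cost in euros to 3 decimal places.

€0.225

Set it up as a linear program. Let x1 = kg of natural pozzolan, x2 = kg of GGBS, x3 = kg of crushed granite, x4 = kg of silica fume, x5 = kg of limestone filler.
min 0.08x1 + 0.143x2 + 0.035x3 + 0.955x4 + 0.05x5 s.t.:
  1x1 + 1x2 + 0.02x3 + 1x4 + 1x5 ≥ 2.55   (fines)
  1x1 + 1x2 + 1x4 ≥ 1.81   (binder content)
  0.42x1 + 0.84x2 + 0.03x3 + 1.65x4 + 0.12x5 ≥ 1.21   (28-day strength contribution)
  x1, x2, x3, x4, x5 ≥ 0.
The cheapest feasible vertex uses only natural pozzolan, GGBS; crushed granite, silica fume, limestone filler are not used. There the fines and 28-day strength contribution constraints are tight.
Solving gives x1 = 2.219, x2 = 0.331.
Hence cost = 0.08·2.219 + 0.143·0.331 = €0.22485.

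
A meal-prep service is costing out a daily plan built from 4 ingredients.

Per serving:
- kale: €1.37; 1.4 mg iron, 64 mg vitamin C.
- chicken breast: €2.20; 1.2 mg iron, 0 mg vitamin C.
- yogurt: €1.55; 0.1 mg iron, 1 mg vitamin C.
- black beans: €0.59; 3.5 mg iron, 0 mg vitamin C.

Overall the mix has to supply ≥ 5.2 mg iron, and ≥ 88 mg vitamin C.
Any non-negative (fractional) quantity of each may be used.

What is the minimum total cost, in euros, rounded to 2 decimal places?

€2.44

Set it up as a linear program. Let x1 = servings of kale, x2 = servings of chicken breast, x3 = servings of yogurt, x4 = servings of black beans.
min 1.37x1 + 2.2x2 + 1.55x3 + 0.59x4 with:
  1.4x1 + 1.2x2 + 0.1x3 + 3.5x4 ≥ 5.2   (iron)
  64x1 + 1x3 ≥ 88   (vitamin C)
  x1, x2, x3, x4 ≥ 0.
The minimum-cost mix takes nothing from chicken breast, yogurt — only kale, black beans. Binding constraints: iron and vitamin C.
That vertex is x1 = 1.375, x4 = 0.9357.
Hence cost = 1.37·1.375 + 0.59·0.9357 = €2.4358.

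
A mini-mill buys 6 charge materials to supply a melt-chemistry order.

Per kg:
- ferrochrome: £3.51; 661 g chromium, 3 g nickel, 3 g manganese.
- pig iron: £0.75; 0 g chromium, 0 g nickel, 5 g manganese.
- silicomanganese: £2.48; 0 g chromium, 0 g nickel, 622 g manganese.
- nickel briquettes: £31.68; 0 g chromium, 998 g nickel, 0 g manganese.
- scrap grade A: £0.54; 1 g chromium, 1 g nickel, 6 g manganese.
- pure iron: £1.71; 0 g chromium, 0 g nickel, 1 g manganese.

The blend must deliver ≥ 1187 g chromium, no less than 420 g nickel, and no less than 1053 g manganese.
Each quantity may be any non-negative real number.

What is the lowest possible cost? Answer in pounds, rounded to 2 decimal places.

£23.64

This is a linear program. Let x1 = kg of ferrochrome, x2 = kg of pig iron, x3 = kg of silicomanganese, x4 = kg of nickel briquettes, x5 = kg of scrap grade A, x6 = kg of pure iron.
Minimize 3.51x1 + 0.75x2 + 2.48x3 + 31.68x4 + 0.54x5 + 1.71x6 with:
  661x1 + 1x5 ≥ 1187   (chromium)
  3x1 + 998x4 + 1x5 ≥ 420   (nickel)
  3x1 + 5x2 + 622x3 + 6x5 + 1x6 ≥ 1053   (manganese)
  x1, x2, x3, x4, x5, x6 ≥ 0.
The cheapest feasible vertex uses only ferrochrome, silicomanganese, nickel briquettes; pig iron, scrap grade A, pure iron are not used. There the chromium, nickel, manganese constraints are tight.
Optimal quantities: ferrochrome = 1.796 kg, silicomanganese = 1.684 kg, nickel briquettes = 0.4154 kg.
Total cost: 3.51·1.796 + 2.48·1.684 + 31.68·0.4154 = 23.6402.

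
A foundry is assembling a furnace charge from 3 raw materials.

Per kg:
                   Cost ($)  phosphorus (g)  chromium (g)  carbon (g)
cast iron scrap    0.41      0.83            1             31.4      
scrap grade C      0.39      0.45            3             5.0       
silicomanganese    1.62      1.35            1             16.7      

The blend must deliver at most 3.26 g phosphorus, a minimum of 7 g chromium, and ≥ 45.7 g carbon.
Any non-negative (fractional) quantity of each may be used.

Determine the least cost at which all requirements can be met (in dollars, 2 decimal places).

This is a linear program. Let x1 = kg of cast iron scrap, x2 = kg of scrap grade C, x3 = kg of silicomanganese.
Minimise 0.41x1 + 0.39x2 + 1.62x3 subject to:
  0.83x1 + 0.45x2 + 1.35x3 ≤ 3.26   (phosphorus)
  1x1 + 3x2 + 1x3 ≥ 7   (chromium)
  31.4x1 + 5x2 + 16.7x3 ≥ 45.7   (carbon)
  x1, x2, x3 ≥ 0.
The minimum-cost mix takes nothing from silicomanganese — only cast iron scrap, scrap grade C. There the chromium and carbon constraints are tight.
Optimal quantities: cast iron scrap = 1.145 kg, scrap grade C = 1.952 kg.
Hence cost = 0.41·1.145 + 0.39·1.952 = $1.2307.

$1.23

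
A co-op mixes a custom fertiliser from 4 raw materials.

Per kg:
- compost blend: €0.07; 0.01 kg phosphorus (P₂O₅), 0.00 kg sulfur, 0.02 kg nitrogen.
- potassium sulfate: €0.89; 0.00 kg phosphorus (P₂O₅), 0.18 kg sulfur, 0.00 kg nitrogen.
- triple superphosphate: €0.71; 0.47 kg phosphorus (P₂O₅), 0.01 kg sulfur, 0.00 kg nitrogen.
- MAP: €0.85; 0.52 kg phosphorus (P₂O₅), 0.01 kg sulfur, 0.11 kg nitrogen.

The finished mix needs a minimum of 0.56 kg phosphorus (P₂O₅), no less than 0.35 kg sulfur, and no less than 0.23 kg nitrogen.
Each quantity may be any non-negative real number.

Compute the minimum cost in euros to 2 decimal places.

€2.93

Set it up as a linear program. Let x1 = kg of compost blend, x2 = kg of potassium sulfate, x3 = kg of triple superphosphate, x4 = kg of MAP.
Minimise 0.07x1 + 0.89x2 + 0.71x3 + 0.85x4 with:
  0.01x1 + 0.47x3 + 0.52x4 ≥ 0.56   (phosphorus (P₂O₅))
  0.18x2 + 0.01x3 + 0.01x4 ≥ 0.35   (sulfur)
  0.02x1 + 0.11x4 ≥ 0.23   (nitrogen)
  x1, x2, x3, x4 ≥ 0.
The cheapest feasible vertex uses only compost blend, potassium sulfate, MAP; triple superphosphate is not used. The phosphorus (P₂O₅), sulfur, nitrogen requirements are met with equality.
Solving gives x1 = 6.237, x2 = 1.891, x4 = 0.957.
Objective = 0.07·6.237 + 0.89·1.891 + 0.85·0.957 = 2.9330.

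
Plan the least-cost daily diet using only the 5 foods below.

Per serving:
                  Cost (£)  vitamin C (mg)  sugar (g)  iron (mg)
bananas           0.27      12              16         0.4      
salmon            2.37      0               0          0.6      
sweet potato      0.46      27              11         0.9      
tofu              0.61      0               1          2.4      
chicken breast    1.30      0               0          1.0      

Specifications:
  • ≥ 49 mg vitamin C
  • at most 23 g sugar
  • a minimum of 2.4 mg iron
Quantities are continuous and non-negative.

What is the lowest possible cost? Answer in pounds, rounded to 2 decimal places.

Treat it as an LP. Let x1 = servings of bananas, x2 = servings of salmon, x3 = servings of sweet potato, x4 = servings of tofu, x5 = servings of chicken breast.
Minimise 0.27x1 + 2.37x2 + 0.46x3 + 0.61x4 + 1.3x5 s.t.:
  12x1 + 27x3 ≥ 49   (vitamin C)
  16x1 + 11x3 + 1x4 ≤ 23   (sugar)
  0.4x1 + 0.6x2 + 0.9x3 + 2.4x4 + 1x5 ≥ 2.4   (iron)
  x1, x2, x3, x4, x5 ≥ 0.
The minimum-cost mix takes nothing from bananas, salmon, chicken breast — only sweet potato, tofu. There the vitamin C and iron constraints are tight.
Optimal quantities: sweet potato = 1.815 servings, tofu = 0.3194 servings.
Hence cost = 0.46·1.815 + 0.61·0.3194 = £1.0297.

£1.03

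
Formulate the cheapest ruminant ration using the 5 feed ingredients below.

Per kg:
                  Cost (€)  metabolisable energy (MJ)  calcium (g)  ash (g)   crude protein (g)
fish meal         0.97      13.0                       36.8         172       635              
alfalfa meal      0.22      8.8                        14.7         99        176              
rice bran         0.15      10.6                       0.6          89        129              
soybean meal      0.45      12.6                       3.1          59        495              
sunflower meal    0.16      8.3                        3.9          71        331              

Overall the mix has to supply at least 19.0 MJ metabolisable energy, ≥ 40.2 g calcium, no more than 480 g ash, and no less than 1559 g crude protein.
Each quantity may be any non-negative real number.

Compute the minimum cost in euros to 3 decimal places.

Let x1 = kg of fish meal, x2 = kg of alfalfa meal, x3 = kg of rice bran, x4 = kg of soybean meal, x5 = kg of sunflower meal.
Minimise 0.97x1 + 0.22x2 + 0.15x3 + 0.45x4 + 0.16x5 subject to:
  13x1 + 8.8x2 + 10.6x3 + 12.6x4 + 8.3x5 ≥ 19   (metabolisable energy)
  36.8x1 + 14.7x2 + 0.6x3 + 3.1x4 + 3.9x5 ≥ 40.2   (calcium)
  172x1 + 99x2 + 89x3 + 59x4 + 71x5 ≤ 480   (ash)
  635x1 + 176x2 + 129x3 + 495x4 + 331x5 ≥ 1559   (crude protein)
  x1, x2, x3, x4, x5 ≥ 0.
The cheapest feasible vertex uses only alfalfa meal, sunflower meal; fish meal, rice bran, soybean meal are not used. There the calcium and crude protein constraints are tight.
Optimal quantities: alfalfa meal = 1.729 kg, sunflower meal = 3.791 kg.
Objective = 0.22·1.729 + 0.16·3.791 = 0.98694.

€0.987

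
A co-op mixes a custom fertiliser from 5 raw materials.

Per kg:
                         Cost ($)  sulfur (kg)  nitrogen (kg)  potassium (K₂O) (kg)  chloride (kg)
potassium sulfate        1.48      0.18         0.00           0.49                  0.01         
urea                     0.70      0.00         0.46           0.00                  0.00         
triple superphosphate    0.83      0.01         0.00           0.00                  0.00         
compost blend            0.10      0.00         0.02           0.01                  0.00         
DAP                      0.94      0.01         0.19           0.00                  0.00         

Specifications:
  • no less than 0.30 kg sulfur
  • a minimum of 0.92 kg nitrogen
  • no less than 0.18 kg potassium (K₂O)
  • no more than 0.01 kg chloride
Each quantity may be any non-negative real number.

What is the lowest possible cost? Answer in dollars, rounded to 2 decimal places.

$11.97

Set it up as a linear program. Let x1 = kg of potassium sulfate, x2 = kg of urea, x3 = kg of triple superphosphate, x4 = kg of compost blend, x5 = kg of DAP.
min 1.48x1 + 0.7x2 + 0.83x3 + 0.1x4 + 0.94x5 subject to:
  0.18x1 + 0.01x3 + 0.01x5 ≥ 0.3   (sulfur)
  0.46x2 + 0.02x4 + 0.19x5 ≥ 0.92   (nitrogen)
  0.49x1 + 0.01x4 ≥ 0.18   (potassium (K₂O))
  0.01x1 ≤ 0.01   (chloride)
  x1, x2, x3, x4, x5 ≥ 0.
The minimum-cost mix takes nothing from urea, compost blend — only potassium sulfate, triple superphosphate, DAP. There the sulfur, nitrogen, chloride constraints are tight.
Solving gives x1 = 1, x3 = 7.158, x5 = 4.842.
Cost = 1.48·1 + 0.83·7.158 + 0.94·4.842 = 11.9726.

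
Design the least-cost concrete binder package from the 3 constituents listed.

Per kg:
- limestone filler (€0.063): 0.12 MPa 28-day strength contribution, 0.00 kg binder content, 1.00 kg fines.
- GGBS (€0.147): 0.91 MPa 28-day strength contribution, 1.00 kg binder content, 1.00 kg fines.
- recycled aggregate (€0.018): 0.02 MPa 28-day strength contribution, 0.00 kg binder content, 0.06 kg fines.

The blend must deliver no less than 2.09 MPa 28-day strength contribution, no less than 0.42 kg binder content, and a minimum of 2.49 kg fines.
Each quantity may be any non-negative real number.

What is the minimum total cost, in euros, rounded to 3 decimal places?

Let x1 = kg of limestone filler, x2 = kg of GGBS, x3 = kg of recycled aggregate.
Minimise 0.063x1 + 0.147x2 + 0.018x3 s.t.:
  0.12x1 + 0.91x2 + 0.02x3 ≥ 2.09   (28-day strength contribution)
  1x2 ≥ 0.42   (binder content)
  1x1 + 1x2 + 0.06x3 ≥ 2.49   (fines)
  x1, x2, x3 ≥ 0.
The minimum-cost mix takes nothing from recycled aggregate — only limestone filler, GGBS. Binding constraints: 28-day strength contribution and fines.
So limestone filler = 0.2227 kg, GGBS = 2.267 kg.
Hence cost = 0.063·0.2227 + 0.147·2.267 = €0.34728.

€0.347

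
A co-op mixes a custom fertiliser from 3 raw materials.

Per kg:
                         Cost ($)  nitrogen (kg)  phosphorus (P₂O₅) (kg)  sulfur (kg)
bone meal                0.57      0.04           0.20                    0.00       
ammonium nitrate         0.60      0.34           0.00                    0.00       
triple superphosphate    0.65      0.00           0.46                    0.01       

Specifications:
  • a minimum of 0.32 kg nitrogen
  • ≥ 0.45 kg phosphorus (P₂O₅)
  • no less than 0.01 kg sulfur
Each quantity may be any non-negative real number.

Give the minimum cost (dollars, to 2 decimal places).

$1.21

Let x1 = kg of bone meal, x2 = kg of ammonium nitrate, x3 = kg of triple superphosphate.
Minimize 0.57x1 + 0.6x2 + 0.65x3 subject to:
  0.04x1 + 0.34x2 ≥ 0.32   (nitrogen)
  0.2x1 + 0.46x3 ≥ 0.45   (phosphorus (P₂O₅))
  0.01x3 ≥ 0.01   (sulfur)
  x1, x2, x3 ≥ 0.
The optimal basis is {ammonium nitrate, triple superphosphate}; bone meal drops out. The nitrogen and sulfur requirements are met with equality.
Solving gives x2 = 0.9412, x3 = 1.
Total cost: 0.6·0.9412 + 0.65·1 = 1.2147.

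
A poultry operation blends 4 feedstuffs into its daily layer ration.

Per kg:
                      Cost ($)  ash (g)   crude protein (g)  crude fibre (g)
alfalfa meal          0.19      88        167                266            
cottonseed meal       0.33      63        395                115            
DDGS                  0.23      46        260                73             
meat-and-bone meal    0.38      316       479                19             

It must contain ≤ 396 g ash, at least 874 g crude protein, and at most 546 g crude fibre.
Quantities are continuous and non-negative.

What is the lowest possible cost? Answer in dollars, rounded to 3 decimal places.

$0.709

Let x1 = kg of alfalfa meal, x2 = kg of cottonseed meal, x3 = kg of DDGS, x4 = kg of meat-and-bone meal.
Minimise 0.19x1 + 0.33x2 + 0.23x3 + 0.38x4 subject to:
  88x1 + 63x2 + 46x3 + 316x4 ≤ 396   (ash)
  167x1 + 395x2 + 260x3 + 479x4 ≥ 874   (crude protein)
  266x1 + 115x2 + 73x3 + 19x4 ≤ 546   (crude fibre)
  x1, x2, x3, x4 ≥ 0.
The minimum-cost mix takes nothing from alfalfa meal, DDGS — only cottonseed meal, meat-and-bone meal. There the ash and crude protein constraints are tight.
Solving gives x2 = 0.914, x4 = 1.071.
Hence cost = 0.33·0.914 + 0.38·1.071 = $0.70860.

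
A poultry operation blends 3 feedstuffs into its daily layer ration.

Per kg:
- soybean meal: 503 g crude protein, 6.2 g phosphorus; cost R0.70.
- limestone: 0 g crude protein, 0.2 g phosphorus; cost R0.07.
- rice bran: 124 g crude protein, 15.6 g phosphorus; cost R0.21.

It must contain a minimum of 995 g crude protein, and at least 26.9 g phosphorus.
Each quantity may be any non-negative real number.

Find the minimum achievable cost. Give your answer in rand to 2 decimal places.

Let x1 = kg of soybean meal, x2 = kg of limestone, x3 = kg of rice bran.
Minimize 0.7x1 + 0.07x2 + 0.21x3 s.t.:
  503x1 + 124x3 ≥ 995   (crude protein)
  6.2x1 + 0.2x2 + 15.6x3 ≥ 26.9   (phosphorus)
  x1, x2, x3 ≥ 0.
The cheapest feasible vertex uses only soybean meal, rice bran; limestone is not used. Binding constraints: crude protein and phosphorus.
So soybean meal = 1.722 kg, rice bran = 1.04 kg.
Objective = 0.7·1.722 + 0.21·1.04 = 1.4238.

R1.42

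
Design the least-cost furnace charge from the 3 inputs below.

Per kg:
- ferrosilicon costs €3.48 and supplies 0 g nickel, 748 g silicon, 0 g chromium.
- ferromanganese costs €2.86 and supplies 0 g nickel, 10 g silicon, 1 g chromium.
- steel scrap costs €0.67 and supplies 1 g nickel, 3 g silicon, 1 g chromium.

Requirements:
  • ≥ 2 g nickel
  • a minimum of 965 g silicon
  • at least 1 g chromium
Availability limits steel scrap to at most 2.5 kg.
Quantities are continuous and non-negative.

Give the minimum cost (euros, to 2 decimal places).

€5.80

Set it up as a linear program. Let x1 = kg of ferrosilicon, x2 = kg of ferromanganese, x3 = kg of steel scrap.
Minimise 3.48x1 + 2.86x2 + 0.67x3 with:
  1x3 ≥ 2   (nickel)
  748x1 + 10x2 + 3x3 ≥ 965   (silicon)
  1x2 + 1x3 ≥ 1   (chromium)
  x3 ≤ 2.5
  x1, x2, x3 ≥ 0.
The cheapest feasible vertex uses only ferrosilicon, steel scrap; ferromanganese is not used. The nickel and silicon requirements are met with equality.
Optimal quantities: ferrosilicon = 1.282 kg, steel scrap = 2 kg.
Cost = 3.48·1.282 + 0.67·2 = 5.8014.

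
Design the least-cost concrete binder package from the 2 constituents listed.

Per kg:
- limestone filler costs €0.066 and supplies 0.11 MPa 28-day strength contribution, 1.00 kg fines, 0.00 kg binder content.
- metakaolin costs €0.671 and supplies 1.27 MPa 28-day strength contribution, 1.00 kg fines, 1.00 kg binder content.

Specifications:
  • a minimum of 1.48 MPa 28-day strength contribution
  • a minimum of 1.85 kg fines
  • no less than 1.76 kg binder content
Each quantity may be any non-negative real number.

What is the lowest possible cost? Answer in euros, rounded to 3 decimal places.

€1.187

Let x1 = kg of limestone filler, x2 = kg of metakaolin.
Minimize 0.066x1 + 0.671x2 subject to:
  0.11x1 + 1.27x2 ≥ 1.48   (28-day strength contribution)
  1x1 + 1x2 ≥ 1.85   (fines)
  1x2 ≥ 1.76   (binder content)
  x1, x2 ≥ 0.
Both inputs are positive at the optimum. There the fines and binder content constraints are tight.
Solving gives x1 = 0.09, x2 = 1.76.
Hence cost = 0.066·0.09 + 0.671·1.76 = €1.18690.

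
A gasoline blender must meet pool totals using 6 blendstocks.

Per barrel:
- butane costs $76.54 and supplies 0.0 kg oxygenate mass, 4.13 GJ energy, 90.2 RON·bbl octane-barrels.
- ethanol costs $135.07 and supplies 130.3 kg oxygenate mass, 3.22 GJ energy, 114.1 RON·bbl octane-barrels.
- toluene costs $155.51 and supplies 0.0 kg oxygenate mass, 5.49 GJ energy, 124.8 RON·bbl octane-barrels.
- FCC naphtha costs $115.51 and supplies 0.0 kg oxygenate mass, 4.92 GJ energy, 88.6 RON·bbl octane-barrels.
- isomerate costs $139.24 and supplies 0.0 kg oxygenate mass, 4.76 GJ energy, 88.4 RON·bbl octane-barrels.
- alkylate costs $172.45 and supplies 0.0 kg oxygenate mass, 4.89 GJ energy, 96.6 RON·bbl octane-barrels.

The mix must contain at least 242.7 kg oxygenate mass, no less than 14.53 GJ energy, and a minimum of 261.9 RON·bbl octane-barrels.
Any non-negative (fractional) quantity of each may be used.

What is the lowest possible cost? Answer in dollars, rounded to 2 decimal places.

This is a linear program. Let x1 = barrels of butane, x2 = barrels of ethanol, x3 = barrels of toluene, x4 = barrels of FCC naphtha, x5 = barrels of isomerate, x6 = barrels of alkylate.
Minimise 76.54x1 + 135.07x2 + 155.51x3 + 115.51x4 + 139.24x5 + 172.45x6 subject to:
  130.3x2 ≥ 242.7   (oxygenate mass)
  4.13x1 + 3.22x2 + 5.49x3 + 4.92x4 + 4.76x5 + 4.89x6 ≥ 14.53   (energy)
  90.2x1 + 114.1x2 + 124.8x3 + 88.6x4 + 88.4x5 + 96.6x6 ≥ 261.9   (octane-barrels)
  x1, x2, x3, x4, x5, x6 ≥ 0.
The optimal basis is {butane, ethanol}; toluene, FCC naphtha, isomerate, alkylate drop out. The oxygenate mass and energy requirements are met with equality.
So butane = 2.0659 barrels, ethanol = 1.8626 barrels.
Objective = 76.54·2.0659 + 135.07·1.8626 = 409.7054.

$409.71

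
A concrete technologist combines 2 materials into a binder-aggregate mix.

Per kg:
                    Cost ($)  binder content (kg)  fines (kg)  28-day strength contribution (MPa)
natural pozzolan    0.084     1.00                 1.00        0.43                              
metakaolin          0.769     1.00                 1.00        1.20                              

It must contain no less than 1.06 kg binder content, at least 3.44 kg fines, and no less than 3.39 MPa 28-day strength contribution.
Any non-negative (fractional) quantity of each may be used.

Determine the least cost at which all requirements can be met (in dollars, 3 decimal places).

$0.662

This is a linear program. Let x1 = kg of natural pozzolan, x2 = kg of metakaolin.
Minimize 0.084x1 + 0.769x2 subject to:
  1x1 + 1x2 ≥ 1.06   (binder content)
  1x1 + 1x2 ≥ 3.44   (fines)
  0.43x1 + 1.2x2 ≥ 3.39   (28-day strength contribution)
  x1, x2 ≥ 0.
The optimal basis is {natural pozzolan}; metakaolin drops out. There the 28-day strength contribution constraint is tight.
That vertex is x1 = 7.884.
Total cost: 0.084·7.884 = 0.66226.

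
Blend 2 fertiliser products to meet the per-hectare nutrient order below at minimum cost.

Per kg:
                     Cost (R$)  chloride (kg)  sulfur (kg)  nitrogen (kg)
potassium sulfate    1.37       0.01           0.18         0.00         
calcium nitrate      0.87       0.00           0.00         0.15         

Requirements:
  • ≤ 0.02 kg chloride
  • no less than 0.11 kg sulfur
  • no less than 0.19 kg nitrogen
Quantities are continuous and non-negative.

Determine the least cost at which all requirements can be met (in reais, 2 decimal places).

Let x1 = kg of potassium sulfate, x2 = kg of calcium nitrate.
Minimise 1.37x1 + 0.87x2 s.t.:
  0.01x1 ≤ 0.02   (chloride)
  0.18x1 ≥ 0.11   (sulfur)
  0.15x2 ≥ 0.19   (nitrogen)
  x1, x2 ≥ 0.
Both inputs are positive at the optimum. Binding constraints: sulfur and nitrogen.
Optimal quantities: potassium sulfate = 0.6111 kg, calcium nitrate = 1.267 kg.
Objective = 1.37·0.6111 + 0.87·1.267 = 1.9395.

R$1.94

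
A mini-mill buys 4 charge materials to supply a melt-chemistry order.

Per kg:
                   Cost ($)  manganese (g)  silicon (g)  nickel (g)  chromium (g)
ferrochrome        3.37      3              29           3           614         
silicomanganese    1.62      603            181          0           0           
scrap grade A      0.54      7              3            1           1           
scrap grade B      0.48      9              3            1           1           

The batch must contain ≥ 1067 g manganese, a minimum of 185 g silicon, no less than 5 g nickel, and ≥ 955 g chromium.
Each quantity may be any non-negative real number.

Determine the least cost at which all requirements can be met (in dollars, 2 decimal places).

$8.25

This is a linear program. Let x1 = kg of ferrochrome, x2 = kg of silicomanganese, x3 = kg of scrap grade A, x4 = kg of scrap grade B.
Minimise 3.37x1 + 1.62x2 + 0.54x3 + 0.48x4 with:
  3x1 + 603x2 + 7x3 + 9x4 ≥ 1067   (manganese)
  29x1 + 181x2 + 3x3 + 3x4 ≥ 185   (silicon)
  3x1 + 1x3 + 1x4 ≥ 5   (nickel)
  614x1 + 1x3 + 1x4 ≥ 955   (chromium)
  x1, x2, x3, x4 ≥ 0.
The cheapest feasible vertex uses only ferrochrome, silicomanganese, scrap grade B; scrap grade A is not used. Binding constraints: manganese, nickel, chromium.
So ferrochrome = 1.555 kg, silicomanganese = 1.757 kg, scrap grade B = 0.3355 kg.
Total cost: 3.37·1.555 + 1.62·1.757 + 0.48·0.3355 = 8.2477.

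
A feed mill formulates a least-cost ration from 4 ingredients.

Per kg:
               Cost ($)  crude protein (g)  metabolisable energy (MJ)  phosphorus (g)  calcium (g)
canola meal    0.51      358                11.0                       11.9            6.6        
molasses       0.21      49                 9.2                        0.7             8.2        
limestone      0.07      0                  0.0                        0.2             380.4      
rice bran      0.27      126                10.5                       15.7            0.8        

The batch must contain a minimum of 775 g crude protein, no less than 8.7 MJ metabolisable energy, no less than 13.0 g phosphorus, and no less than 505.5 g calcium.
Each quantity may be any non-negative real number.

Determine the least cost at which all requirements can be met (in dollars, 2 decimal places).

Let x1 = kg of canola meal, x2 = kg of molasses, x3 = kg of limestone, x4 = kg of rice bran.
Minimize 0.51x1 + 0.21x2 + 0.07x3 + 0.27x4 with:
  358x1 + 49x2 + 126x4 ≥ 775   (crude protein)
  11x1 + 9.2x2 + 10.5x4 ≥ 8.7   (metabolisable energy)
  11.9x1 + 0.7x2 + 0.2x3 + 15.7x4 ≥ 13   (phosphorus)
  6.6x1 + 8.2x2 + 380.4x3 + 0.8x4 ≥ 505.5   (calcium)
  x1, x2, x3, x4 ≥ 0.
The cheapest feasible vertex uses only canola meal, limestone; molasses, rice bran are not used. There the crude protein and calcium constraints are tight.
Optimal quantities: canola meal = 2.165 kg, limestone = 1.291 kg.
Objective = 0.51·2.165 + 0.07·1.291 = 1.1945.

$1.19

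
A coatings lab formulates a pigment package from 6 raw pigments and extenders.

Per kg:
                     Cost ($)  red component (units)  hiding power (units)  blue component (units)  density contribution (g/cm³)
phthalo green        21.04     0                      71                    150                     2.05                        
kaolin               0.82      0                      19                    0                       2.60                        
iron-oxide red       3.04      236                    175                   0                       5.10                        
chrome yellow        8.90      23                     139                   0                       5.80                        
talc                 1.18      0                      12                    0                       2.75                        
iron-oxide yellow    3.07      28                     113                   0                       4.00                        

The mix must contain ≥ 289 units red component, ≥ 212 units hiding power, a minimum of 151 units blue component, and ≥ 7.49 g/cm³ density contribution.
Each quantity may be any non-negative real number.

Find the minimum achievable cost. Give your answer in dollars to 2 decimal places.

Let x1 = kg of phthalo green, x2 = kg of kaolin, x3 = kg of iron-oxide red, x4 = kg of chrome yellow, x5 = kg of talc, x6 = kg of iron-oxide yellow.
Minimize 21.04x1 + 0.82x2 + 3.04x3 + 8.9x4 + 1.18x5 + 3.07x6 subject to:
  236x3 + 23x4 + 28x6 ≥ 289   (red component)
  71x1 + 19x2 + 175x3 + 139x4 + 12x5 + 113x6 ≥ 212   (hiding power)
  150x1 ≥ 151   (blue component)
  2.05x1 + 2.6x2 + 5.1x3 + 5.8x4 + 2.75x5 + 4x6 ≥ 7.49   (density contribution)
  x1, x2, x3, x4, x5, x6 ≥ 0.
The optimal basis is {phthalo green, iron-oxide red}; kaolin, chrome yellow, talc, iron-oxide yellow drop out. Binding constraints: red component and blue component.
That vertex is x1 = 1.0067, x3 = 1.2246.
Hence cost = 21.04·1.0067 + 3.04·1.2246 = $24.9038.

$24.90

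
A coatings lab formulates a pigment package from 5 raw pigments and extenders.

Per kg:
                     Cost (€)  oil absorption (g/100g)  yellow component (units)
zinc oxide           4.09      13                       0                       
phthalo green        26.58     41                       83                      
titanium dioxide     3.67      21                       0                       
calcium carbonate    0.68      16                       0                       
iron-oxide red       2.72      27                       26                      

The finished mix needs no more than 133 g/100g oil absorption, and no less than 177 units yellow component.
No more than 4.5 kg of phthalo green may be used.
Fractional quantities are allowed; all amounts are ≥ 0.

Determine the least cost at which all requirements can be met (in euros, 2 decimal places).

Let x1 = kg of zinc oxide, x2 = kg of phthalo green, x3 = kg of titanium dioxide, x4 = kg of calcium carbonate, x5 = kg of iron-oxide red.
Minimize 4.09x1 + 26.58x2 + 3.67x3 + 0.68x4 + 2.72x5 with:
  13x1 + 41x2 + 21x3 + 16x4 + 27x5 ≤ 133   (oil absorption)
  83x2 + 26x5 ≥ 177   (yellow component)
  x2 ≤ 4.5
  x1, x2, x3, x4, x5 ≥ 0.
The cheapest feasible vertex uses only phthalo green, iron-oxide red; zinc oxide, titanium dioxide, calcium carbonate are not used. Binding constraints: oil absorption and yellow component.
So phthalo green = 1.1243 kg, iron-oxide red = 3.2187 kg.
Cost = 26.58·1.1243 + 2.72·3.2187 = 38.6388.

€38.64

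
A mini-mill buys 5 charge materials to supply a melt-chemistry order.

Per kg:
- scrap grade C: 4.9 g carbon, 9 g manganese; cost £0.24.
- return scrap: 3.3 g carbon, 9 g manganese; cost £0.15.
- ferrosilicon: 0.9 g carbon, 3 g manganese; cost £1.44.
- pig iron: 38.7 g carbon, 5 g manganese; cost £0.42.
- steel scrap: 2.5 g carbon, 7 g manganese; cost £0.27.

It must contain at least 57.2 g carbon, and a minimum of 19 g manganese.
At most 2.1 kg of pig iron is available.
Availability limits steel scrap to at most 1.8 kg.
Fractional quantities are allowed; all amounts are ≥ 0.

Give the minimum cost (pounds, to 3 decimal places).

£0.775

Treat it as an LP. Let x1 = kg of scrap grade C, x2 = kg of return scrap, x3 = kg of ferrosilicon, x4 = kg of pig iron, x5 = kg of steel scrap.
Minimize 0.24x1 + 0.15x2 + 1.44x3 + 0.42x4 + 0.27x5 s.t.:
  4.9x1 + 3.3x2 + 0.9x3 + 38.7x4 + 2.5x5 ≥ 57.2   (carbon)
  9x1 + 9x2 + 3x3 + 5x4 + 7x5 ≥ 19   (manganese)
  x4 ≤ 2.1
  x5 ≤ 1.8
  x1, x2, x3, x4, x5 ≥ 0.
The optimal basis is {return scrap, pig iron}; scrap grade C, ferrosilicon, steel scrap drop out. Binding constraints: carbon and manganese.
Optimal quantities: return scrap = 1.3541 kg, pig iron = 1.3626 kg.
Total cost: 0.15·1.3541 + 0.42·1.3626 = 0.77541.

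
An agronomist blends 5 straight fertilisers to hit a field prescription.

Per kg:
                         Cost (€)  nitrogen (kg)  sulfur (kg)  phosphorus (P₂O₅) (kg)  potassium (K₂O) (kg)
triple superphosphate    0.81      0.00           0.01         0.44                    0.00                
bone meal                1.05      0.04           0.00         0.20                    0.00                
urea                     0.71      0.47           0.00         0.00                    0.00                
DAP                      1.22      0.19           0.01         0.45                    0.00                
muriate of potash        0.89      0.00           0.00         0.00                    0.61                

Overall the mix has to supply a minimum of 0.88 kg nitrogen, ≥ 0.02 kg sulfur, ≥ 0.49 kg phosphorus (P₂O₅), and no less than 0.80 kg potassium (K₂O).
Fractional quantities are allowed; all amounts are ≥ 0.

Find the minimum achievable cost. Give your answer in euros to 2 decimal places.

Let x1 = kg of triple superphosphate, x2 = kg of bone meal, x3 = kg of urea, x4 = kg of DAP, x5 = kg of muriate of potash.
min 0.81x1 + 1.05x2 + 0.71x3 + 1.22x4 + 0.89x5 with:
  0.04x2 + 0.47x3 + 0.19x4 ≥ 0.88   (nitrogen)
  0.01x1 + 0.01x4 ≥ 0.02   (sulfur)
  0.44x1 + 0.2x2 + 0.45x4 ≥ 0.49   (phosphorus (P₂O₅))
  0.61x5 ≥ 0.8   (potassium (K₂O))
  x1, x2, x3, x4, x5 ≥ 0.
The cheapest feasible vertex uses only triple superphosphate, urea, muriate of potash; bone meal, DAP are not used. There the nitrogen, sulfur, potassium (K₂O) constraints are tight.
So triple superphosphate = 2 kg, urea = 1.872 kg, muriate of potash = 1.311 kg.
Total cost: 0.81·2 + 0.71·1.872 + 0.89·1.311 = 4.1159.

€4.12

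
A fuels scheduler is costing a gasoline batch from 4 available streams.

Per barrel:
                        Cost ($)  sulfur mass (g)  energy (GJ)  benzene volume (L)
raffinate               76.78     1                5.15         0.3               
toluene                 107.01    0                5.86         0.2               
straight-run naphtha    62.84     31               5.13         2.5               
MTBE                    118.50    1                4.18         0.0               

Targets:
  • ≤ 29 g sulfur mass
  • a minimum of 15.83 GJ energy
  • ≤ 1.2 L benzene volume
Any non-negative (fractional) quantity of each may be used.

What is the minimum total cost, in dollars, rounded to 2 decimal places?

$234.28

Treat it as an LP. Let x1 = barrels of raffinate, x2 = barrels of toluene, x3 = barrels of straight-run naphtha, x4 = barrels of MTBE.
Minimise 76.78x1 + 107.01x2 + 62.84x3 + 118.5x4 subject to:
  1x1 + 31x3 + 1x4 ≤ 29   (sulfur mass)
  5.15x1 + 5.86x2 + 5.13x3 + 4.18x4 ≥ 15.83   (energy)
  0.3x1 + 0.2x2 + 2.5x3 ≤ 1.2   (benzene volume)
  x1, x2, x3, x4 ≥ 0.
The optimal basis is {raffinate, straight-run naphtha}; toluene, MTBE drop out. Binding constraints: energy and benzene volume.
Solving gives x1 = 2.948, x3 = 0.1262.
Cost = 76.78·2.948 + 62.84·0.1262 = 234.2778.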